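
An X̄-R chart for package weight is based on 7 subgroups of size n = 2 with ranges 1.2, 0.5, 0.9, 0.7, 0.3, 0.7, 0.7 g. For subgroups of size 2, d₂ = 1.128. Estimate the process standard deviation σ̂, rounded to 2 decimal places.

R̄ = (1.2 + 0.5 + 0.9 + 0.7 + 0.3 + 0.7 + 0.7) / 7 = 0.7143
σ̂ = R̄ / d₂ = 0.7143 / 1.128 = 0.6332

0.63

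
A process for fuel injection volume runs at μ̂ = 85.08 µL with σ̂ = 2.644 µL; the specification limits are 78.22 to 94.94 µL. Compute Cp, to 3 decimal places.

1.054

Cp = (USL − LSL) / (6σ̂) = (94.94 − 78.22) / (6 × 2.644) = 16.7200 / 15.8640 = 1.0540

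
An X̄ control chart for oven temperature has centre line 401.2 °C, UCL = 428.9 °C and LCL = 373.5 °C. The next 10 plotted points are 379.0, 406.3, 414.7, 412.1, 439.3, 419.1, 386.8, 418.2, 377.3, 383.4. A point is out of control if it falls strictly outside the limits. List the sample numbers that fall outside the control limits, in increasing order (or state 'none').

Compare each point to [373.5, 428.9]: sample 5 = 439.3 > UCL.

5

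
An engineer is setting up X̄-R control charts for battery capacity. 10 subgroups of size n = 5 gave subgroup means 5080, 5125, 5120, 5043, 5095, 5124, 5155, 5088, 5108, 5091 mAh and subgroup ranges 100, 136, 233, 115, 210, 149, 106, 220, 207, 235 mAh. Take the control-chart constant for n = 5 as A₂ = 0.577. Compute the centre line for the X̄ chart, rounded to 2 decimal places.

X̄̄ = (5080 + 5125 + 5120 + 5043 + 5095 + 5124 + 5155 + 5088 + 5108 + 5091) / 10 = 51029.0000 / 10 = 5102.9000
CL = X̄̄ = 5102.9000

5102.90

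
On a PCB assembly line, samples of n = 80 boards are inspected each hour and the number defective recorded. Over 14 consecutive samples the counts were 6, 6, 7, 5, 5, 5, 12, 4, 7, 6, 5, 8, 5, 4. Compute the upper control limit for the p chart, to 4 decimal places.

p̄ = Σdᵢ / (k·n) = 85 / (14 × 80) = 0.07589
UCL = p̄ + 3·√(p̄(1−p̄)/n) = 0.07589 + 3 × √(0.07589×0.92411/80) = 0.07589 + 3 × 0.02961 = 0.16472

0.1647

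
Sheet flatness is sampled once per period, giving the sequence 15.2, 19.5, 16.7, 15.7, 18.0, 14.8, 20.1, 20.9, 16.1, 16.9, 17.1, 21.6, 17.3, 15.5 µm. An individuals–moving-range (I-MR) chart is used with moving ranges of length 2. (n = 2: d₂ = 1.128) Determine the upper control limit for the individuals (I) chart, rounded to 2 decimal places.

X̄ = (15.2 + 19.5 + 16.7 + 15.7 + 18.0 + 14.8 + 20.1 + 20.9 + 16.1 + 16.9 + 17.1 + 21.6 + 17.3 + 15.5) / 14 = 17.5286
Moving ranges: 4.3, 2.8, 1.0, 2.3, 3.2, 5.3, 0.8, 4.8, 0.8, 0.2, 4.5, 4.3, 1.8; M̄R̄ = 36.1000 / 13 = 2.7769
UCL = X̄ + 3·M̄R̄/d₂ = 17.5286 + 3 × 2.7769 / 1.128 = 24.9140

24.91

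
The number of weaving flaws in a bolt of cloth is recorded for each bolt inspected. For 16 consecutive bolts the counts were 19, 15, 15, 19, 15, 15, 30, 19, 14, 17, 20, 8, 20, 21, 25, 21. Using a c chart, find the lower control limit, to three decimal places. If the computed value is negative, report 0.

5.475

c̄ = (19 + 15 + 15 + 19 + 15 + 15 + 30 + 19 + 14 + 17 + 20 + 8 + 20 + 21 + 25 + 21) / 16 = 293 / 16 = 18.3125
LCL = c̄ − 3√c̄ = 18.3125 − 3 × 4.2793 = 5.4746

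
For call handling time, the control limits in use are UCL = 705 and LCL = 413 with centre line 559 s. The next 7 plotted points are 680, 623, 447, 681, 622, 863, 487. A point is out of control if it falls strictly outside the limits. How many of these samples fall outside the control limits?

Compare each point to [413, 705]: sample 6 = 863 > UCL.

1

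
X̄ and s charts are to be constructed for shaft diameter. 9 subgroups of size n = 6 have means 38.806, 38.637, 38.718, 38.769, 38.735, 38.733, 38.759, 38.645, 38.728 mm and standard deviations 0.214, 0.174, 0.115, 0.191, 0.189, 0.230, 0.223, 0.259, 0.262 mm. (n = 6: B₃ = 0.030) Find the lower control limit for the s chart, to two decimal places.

s̄ = (0.214 + 0.174 + 0.115 + 0.191 + 0.189 + 0.230 + 0.223 + 0.259 + 0.262) / 9 = 0.2063
LCL_s = B₃·s̄ = 0.030 × 0.2063 = 0.0062

0.01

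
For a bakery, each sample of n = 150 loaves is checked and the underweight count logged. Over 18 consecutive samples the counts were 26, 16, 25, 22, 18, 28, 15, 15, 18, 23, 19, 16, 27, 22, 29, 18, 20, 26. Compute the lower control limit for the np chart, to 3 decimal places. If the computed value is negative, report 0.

8.458

p̄ = Σdᵢ / (k·n) = 383 / (18 × 150) = 0.14185
LCL = np̄ − 3·√(np̄(1−p̄)) = 21.2778 − 3 × 4.2731 = 8.4584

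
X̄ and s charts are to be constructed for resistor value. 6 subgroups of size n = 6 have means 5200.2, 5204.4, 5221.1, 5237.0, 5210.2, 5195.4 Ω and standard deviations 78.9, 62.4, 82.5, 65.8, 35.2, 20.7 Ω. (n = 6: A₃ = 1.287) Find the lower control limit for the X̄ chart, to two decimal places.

5137.27

X̄̄ = (5200.2 + 5204.4 + 5221.1 + 5237.0 + 5210.2 + 5195.4) / 6 = 5211.3833
s̄ = (78.9 + 62.4 + 82.5 + 65.8 + 35.2 + 20.7) / 6 = 57.5833
LCL = X̄̄ − A₃·s̄ = 5211.3833 − 1.287 × 57.5833 = 5137.2736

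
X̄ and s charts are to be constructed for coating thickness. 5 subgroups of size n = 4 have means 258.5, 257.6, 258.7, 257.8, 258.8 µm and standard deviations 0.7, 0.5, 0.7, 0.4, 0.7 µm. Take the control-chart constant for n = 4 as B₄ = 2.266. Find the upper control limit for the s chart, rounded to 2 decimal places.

1.36

s̄ = (0.7 + 0.5 + 0.7 + 0.4 + 0.7) / 5 = 0.6000
UCL_s = B₄·s̄ = 2.266 × 0.6000 = 1.3596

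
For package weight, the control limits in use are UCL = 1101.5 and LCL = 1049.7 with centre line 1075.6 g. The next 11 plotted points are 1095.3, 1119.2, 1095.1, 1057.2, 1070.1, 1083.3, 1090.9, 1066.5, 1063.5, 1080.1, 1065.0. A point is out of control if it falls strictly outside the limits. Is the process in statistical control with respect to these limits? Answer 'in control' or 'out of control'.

Compare each point to [1049.7, 1101.5]: sample 2 = 1119.2 > UCL.

out of control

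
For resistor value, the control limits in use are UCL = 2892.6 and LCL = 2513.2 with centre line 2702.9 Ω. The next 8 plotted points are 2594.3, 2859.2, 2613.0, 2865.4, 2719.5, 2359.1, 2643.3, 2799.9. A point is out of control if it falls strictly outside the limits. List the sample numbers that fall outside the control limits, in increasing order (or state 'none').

6

Compare each point to [2513.2, 2892.6]: sample 6 = 2359.1 < LCL.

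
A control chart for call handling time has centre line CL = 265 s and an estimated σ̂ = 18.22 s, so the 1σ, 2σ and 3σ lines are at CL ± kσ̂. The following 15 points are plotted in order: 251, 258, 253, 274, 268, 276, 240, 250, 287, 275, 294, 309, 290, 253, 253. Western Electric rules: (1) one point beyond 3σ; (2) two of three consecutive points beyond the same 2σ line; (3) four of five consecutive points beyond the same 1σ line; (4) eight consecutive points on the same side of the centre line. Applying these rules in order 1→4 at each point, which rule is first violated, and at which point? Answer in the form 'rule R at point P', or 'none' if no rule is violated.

rule 3 at point 13

Zone of each point (C = within 1σ̂, B = 1σ̂–2σ̂, A = 2σ̂–3σ̂, * = beyond 3σ̂; sign = side of CL): 1:-C, 2:-C, 3:-C, 4:+C, 5:+C, 6:+C, 7:-B, 8:-C, 9:+B, 10:+C, 11:+B, 12:+A, 13:+B, 14:-C, 15:-C
Rule 3 (four of five consecutive points beyond the same 1σ limit) is satisfied at point 13.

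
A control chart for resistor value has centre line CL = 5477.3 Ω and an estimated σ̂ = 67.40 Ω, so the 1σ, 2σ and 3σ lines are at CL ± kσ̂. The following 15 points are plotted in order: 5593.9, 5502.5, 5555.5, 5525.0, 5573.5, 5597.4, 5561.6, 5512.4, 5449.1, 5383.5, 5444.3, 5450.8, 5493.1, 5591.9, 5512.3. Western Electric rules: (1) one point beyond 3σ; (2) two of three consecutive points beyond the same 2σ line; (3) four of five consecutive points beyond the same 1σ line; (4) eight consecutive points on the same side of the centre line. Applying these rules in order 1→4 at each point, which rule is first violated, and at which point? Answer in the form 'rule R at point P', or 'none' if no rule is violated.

Zone of each point (C = within 1σ̂, B = 1σ̂–2σ̂, A = 2σ̂–3σ̂, * = beyond 3σ̂; sign = side of CL): 1:+B, 2:+C, 3:+B, 4:+C, 5:+B, 6:+B, 7:+B, 8:+C, 9:-C, 10:-B, 11:-C, 12:-C, 13:+C, 14:+B, 15:+C
Rule 3 (four of five consecutive points beyond the same 1σ limit) is satisfied at point 7.

rule 3 at point 7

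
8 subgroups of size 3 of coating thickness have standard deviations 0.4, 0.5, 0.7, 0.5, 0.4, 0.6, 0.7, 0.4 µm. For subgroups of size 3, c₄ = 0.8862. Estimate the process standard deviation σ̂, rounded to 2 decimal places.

s̄ = (0.4 + 0.5 + 0.7 + 0.5 + 0.4 + 0.6 + 0.7 + 0.4) / 8 = 0.5250
σ̂ = s̄ / c₄ = 0.5250 / 0.8862 = 0.5924

0.59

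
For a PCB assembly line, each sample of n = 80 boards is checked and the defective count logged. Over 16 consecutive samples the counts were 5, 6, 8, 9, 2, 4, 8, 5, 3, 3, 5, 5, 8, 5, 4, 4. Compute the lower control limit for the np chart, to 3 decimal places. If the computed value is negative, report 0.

0.000

p̄ = Σdᵢ / (k·n) = 84 / (16 × 80) = 0.06563
LCL = np̄ − 3·√(np̄(1−p̄)) = 5.2500 − 3 × 2.2148 = -1.3945 → 0 (negative, so LCL = 0)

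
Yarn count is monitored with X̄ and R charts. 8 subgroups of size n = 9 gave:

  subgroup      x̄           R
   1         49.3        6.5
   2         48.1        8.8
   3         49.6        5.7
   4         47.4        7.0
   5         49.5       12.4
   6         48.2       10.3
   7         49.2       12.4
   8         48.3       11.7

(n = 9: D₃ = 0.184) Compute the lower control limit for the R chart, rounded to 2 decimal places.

R̄ = (6.5 + 8.8 + 5.7 + 7.0 + 12.4 + 10.3 + 12.4 + 11.7) / 8 = 74.8000 / 8 = 9.3500
LCL_R = D₃·R̄ = 0.184 × 9.3500 = 1.7204

1.72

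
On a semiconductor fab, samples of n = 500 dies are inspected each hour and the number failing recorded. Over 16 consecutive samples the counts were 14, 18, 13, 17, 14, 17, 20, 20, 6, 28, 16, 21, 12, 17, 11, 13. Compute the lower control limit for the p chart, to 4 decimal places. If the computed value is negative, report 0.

p̄ = Σdᵢ / (k·n) = 257 / (16 × 500) = 0.03213
LCL = p̄ − 3·√(p̄(1−p̄)/n) = 0.03213 − 3 × 0.00789 = 0.00847

0.0085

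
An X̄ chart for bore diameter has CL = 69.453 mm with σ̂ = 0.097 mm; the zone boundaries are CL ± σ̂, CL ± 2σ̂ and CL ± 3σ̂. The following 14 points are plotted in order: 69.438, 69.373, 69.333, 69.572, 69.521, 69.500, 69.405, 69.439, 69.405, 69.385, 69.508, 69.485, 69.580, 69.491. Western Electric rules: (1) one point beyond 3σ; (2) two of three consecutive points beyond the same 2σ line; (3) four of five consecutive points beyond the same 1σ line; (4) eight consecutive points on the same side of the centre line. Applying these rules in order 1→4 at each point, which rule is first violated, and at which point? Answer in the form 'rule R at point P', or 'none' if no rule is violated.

Zone of each point (C = within 1σ̂, B = 1σ̂–2σ̂, A = 2σ̂–3σ̂, * = beyond 3σ̂; sign = side of CL): 1:-C, 2:-C, 3:-B, 4:+B, 5:+C, 6:+C, 7:-C, 8:-C, 9:-C, 10:-C, 11:+C, 12:+C, 13:+B, 14:+C
No rule fires across all 14 points.

none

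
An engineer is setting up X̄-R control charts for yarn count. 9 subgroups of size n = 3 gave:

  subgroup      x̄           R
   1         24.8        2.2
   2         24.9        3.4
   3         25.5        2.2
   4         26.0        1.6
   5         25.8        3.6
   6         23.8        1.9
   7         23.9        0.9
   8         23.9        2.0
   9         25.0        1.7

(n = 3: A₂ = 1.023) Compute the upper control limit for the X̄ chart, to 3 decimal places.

27.061

X̄̄ = (24.8 + 24.9 + 25.5 + 26.0 + 25.8 + 23.8 + 23.9 + 23.9 + 25.0) / 9 = 223.6000 / 9 = 24.8444
R̄ = (2.2 + 3.4 + 2.2 + 1.6 + 3.6 + 1.9 + 0.9 + 2.0 + 1.7) / 9 = 19.5000 / 9 = 2.1667
UCL = X̄̄ + A₂·R̄ = 24.8444 + 1.023 × 2.1667 = 27.0609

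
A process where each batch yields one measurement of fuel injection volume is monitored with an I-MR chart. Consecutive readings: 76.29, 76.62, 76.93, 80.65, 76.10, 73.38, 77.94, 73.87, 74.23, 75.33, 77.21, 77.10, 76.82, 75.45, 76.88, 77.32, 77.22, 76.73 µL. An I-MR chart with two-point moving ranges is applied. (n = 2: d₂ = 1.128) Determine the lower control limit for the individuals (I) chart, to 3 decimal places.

72.096

X̄ = (76.29 + 76.62 + 76.93 + 80.65 + 76.10 + 73.38 + 77.94 + 73.87 + 74.23 + 75.33 + 77.21 + 77.10 + 76.82 + 75.45 + 76.88 + 77.32 + 77.22 + 76.73) / 18 = 76.4483
Moving ranges: 0.33, 0.31, 3.72, 4.55, 2.72, 4.56, 4.07, 0.36, 1.10, 1.88, 0.11, 0.28, 1.37, 1.43, 0.44, 0.10, 0.49; M̄R̄ = 27.8200 / 17 = 1.6365
LCL = X̄ − 3·M̄R̄/d₂ = 76.4483 − 3 × 1.6365 / 1.128 = 72.0960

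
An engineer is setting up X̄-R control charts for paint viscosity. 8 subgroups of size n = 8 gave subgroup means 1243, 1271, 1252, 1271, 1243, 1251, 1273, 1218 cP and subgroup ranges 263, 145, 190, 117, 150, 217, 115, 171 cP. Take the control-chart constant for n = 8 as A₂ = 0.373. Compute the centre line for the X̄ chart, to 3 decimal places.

X̄̄ = (1243 + 1271 + 1252 + 1271 + 1243 + 1251 + 1273 + 1218) / 8 = 10022.0000 / 8 = 1252.7500
CL = X̄̄ = 1252.7500

1252.750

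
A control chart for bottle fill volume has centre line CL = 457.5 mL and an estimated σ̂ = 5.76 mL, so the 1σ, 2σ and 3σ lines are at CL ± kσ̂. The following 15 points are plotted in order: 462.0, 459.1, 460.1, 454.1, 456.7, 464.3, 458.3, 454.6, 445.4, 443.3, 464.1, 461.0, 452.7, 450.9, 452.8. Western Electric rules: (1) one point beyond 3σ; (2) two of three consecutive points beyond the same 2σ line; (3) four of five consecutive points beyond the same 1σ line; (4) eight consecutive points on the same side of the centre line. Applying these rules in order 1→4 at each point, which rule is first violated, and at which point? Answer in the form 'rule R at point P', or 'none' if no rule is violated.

rule 2 at point 10

Zone of each point (C = within 1σ̂, B = 1σ̂–2σ̂, A = 2σ̂–3σ̂, * = beyond 3σ̂; sign = side of CL): 1:+C, 2:+C, 3:+C, 4:-C, 5:-C, 6:+B, 7:+C, 8:-C, 9:-A, 10:-A, 11:+B, 12:+C, 13:-C, 14:-B, 15:-C
Rule 2 (two of three consecutive points beyond the same 2σ limit) is satisfied at point 10.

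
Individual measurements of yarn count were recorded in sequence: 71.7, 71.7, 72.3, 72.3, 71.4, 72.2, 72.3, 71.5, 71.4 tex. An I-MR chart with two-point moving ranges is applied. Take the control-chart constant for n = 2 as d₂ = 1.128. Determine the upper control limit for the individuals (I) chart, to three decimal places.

72.964

X̄ = (71.7 + 71.7 + 72.3 + 72.3 + 71.4 + 72.2 + 72.3 + 71.5 + 71.4) / 9 = 71.8667
Moving ranges: 0.0, 0.6, 0.0, 0.9, 0.8, 0.1, 0.8, 0.1; M̄R̄ = 3.3000 / 8 = 0.4125
UCL = X̄ + 3·M̄R̄/d₂ = 71.8667 + 3 × 0.4125 / 1.128 = 72.9637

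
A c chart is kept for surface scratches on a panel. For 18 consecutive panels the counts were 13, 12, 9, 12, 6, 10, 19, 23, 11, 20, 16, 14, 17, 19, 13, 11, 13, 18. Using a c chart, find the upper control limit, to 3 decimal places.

25.536

c̄ = (13 + 12 + 9 + 12 + 6 + 10 + 19 + 23 + 11 + 20 + 16 + 14 + 17 + 19 + 13 + 11 + 13 + 18) / 18 = 256 / 18 = 14.2222
UCL = c̄ + 3√c̄ = 14.2222 + 3 × √14.2222 = 14.2222 + 3 × 3.7712 = 25.5359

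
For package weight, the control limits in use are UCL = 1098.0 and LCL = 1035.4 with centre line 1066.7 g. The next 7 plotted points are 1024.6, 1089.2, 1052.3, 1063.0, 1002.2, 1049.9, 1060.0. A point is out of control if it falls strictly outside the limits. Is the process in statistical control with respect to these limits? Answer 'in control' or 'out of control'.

Compare each point to [1035.4, 1098.0]: sample 1 = 1024.6 < LCL; sample 5 = 1002.2 < LCL.

out of control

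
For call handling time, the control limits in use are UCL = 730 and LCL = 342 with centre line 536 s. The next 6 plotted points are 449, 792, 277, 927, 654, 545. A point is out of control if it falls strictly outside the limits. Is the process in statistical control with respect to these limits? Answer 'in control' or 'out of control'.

out of control

Compare each point to [342, 730]: sample 2 = 792 > UCL; sample 3 = 277 < LCL; sample 4 = 927 > UCL.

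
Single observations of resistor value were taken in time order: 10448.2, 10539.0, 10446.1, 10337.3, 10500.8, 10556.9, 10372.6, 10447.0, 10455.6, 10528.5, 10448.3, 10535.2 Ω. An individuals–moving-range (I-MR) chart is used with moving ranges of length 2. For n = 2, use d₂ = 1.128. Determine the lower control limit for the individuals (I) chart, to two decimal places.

X̄ = (10448.2 + 10539.0 + 10446.1 + 10337.3 + 10500.8 + 10556.9 + 10372.6 + 10447.0 + 10455.6 + 10528.5 + 10448.3 + 10535.2) / 12 = 10467.9583
Moving ranges: 90.8, 92.9, 108.8, 163.5, 56.1, 184.3, 74.4, 8.6, 72.9, 80.2, 86.9; M̄R̄ = 1019.4000 / 11 = 92.6727
LCL = X̄ − 3·M̄R̄/d₂ = 10467.9583 − 3 × 92.6727 / 1.128 = 10221.4883

10221.49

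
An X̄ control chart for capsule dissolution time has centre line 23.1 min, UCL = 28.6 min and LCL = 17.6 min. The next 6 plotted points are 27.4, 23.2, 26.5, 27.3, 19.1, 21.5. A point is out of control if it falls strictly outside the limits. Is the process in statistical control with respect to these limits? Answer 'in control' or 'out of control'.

All 6 points lie within [17.6, 28.6].

in control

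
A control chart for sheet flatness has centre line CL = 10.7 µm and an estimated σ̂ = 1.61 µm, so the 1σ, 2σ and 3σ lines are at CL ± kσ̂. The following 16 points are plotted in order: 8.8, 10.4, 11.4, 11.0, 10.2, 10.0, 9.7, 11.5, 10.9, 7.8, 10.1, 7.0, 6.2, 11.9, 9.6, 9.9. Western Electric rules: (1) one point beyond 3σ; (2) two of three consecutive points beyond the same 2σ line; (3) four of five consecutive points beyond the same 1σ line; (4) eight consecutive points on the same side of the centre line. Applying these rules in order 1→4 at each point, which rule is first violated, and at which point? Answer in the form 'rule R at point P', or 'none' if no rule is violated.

Zone of each point (C = within 1σ̂, B = 1σ̂–2σ̂, A = 2σ̂–3σ̂, * = beyond 3σ̂; sign = side of CL): 1:-B, 2:-C, 3:+C, 4:+C, 5:-C, 6:-C, 7:-C, 8:+C, 9:+C, 10:-B, 11:-C, 12:-A, 13:-A, 14:+C, 15:-C, 16:-C
Rule 2 (two of three consecutive points beyond the same 2σ limit) is satisfied at point 13.

rule 2 at point 13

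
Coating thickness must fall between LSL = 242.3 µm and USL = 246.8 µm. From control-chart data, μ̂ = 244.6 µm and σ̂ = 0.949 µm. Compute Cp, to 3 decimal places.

Cp = (USL − LSL) / (6σ̂) = (246.8 − 242.3) / (6 × 0.949) = 4.5000 / 5.6940 = 0.7903

0.790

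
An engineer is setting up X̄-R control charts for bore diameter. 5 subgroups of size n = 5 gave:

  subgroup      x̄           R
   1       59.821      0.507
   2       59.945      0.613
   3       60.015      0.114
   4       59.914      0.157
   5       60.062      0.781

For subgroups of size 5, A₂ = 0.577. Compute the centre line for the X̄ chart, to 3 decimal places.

X̄̄ = (59.821 + 59.945 + 60.015 + 59.914 + 60.062) / 5 = 299.7570 / 5 = 59.9514
CL = X̄̄ = 59.9514

59.951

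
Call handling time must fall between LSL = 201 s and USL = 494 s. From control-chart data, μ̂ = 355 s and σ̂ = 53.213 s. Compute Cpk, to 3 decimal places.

Cpu = (USL − μ̂) / (3σ̂) = (494 − 355) / (3 × 53.213) = 0.8707; Cpl = (μ̂ − LSL) / (3σ̂) = (355 − 201) / (3 × 53.213) = 0.9647; Cpk = min(Cpu, Cpl) = 0.8707

0.871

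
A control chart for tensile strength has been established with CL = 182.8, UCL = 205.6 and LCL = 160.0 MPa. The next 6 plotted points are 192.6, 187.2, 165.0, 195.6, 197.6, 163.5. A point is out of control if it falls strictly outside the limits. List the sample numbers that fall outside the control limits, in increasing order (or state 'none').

none

All 6 points lie within [160.0, 205.6].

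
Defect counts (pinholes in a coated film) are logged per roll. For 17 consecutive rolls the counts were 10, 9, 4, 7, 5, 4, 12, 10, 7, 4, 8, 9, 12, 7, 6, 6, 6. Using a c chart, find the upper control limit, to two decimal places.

c̄ = (10 + 9 + 4 + 7 + 5 + 4 + 12 + 10 + 7 + 4 + 8 + 9 + 12 + 7 + 6 + 6 + 6) / 17 = 126 / 17 = 7.4118
UCL = c̄ + 3√c̄ = 7.4118 + 3 × √7.4118 = 7.4118 + 3 × 2.7225 = 15.5791

15.58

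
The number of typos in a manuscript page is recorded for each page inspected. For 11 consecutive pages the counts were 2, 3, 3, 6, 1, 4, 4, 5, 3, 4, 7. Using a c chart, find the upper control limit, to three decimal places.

c̄ = (2 + 3 + 3 + 6 + 1 + 4 + 4 + 5 + 3 + 4 + 7) / 11 = 42 / 11 = 3.8182
UCL = c̄ + 3√c̄ = 3.8182 + 3 × √3.8182 = 3.8182 + 3 × 1.9540 = 9.6802

9.680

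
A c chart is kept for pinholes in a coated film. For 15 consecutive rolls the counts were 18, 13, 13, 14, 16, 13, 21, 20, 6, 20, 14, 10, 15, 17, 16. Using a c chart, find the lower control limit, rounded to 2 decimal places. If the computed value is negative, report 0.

c̄ = (18 + 13 + 13 + 14 + 16 + 13 + 21 + 20 + 6 + 20 + 14 + 10 + 15 + 17 + 16) / 15 = 226 / 15 = 15.0667
LCL = c̄ − 3√c̄ = 15.0667 − 3 × 3.8816 = 3.4219

3.42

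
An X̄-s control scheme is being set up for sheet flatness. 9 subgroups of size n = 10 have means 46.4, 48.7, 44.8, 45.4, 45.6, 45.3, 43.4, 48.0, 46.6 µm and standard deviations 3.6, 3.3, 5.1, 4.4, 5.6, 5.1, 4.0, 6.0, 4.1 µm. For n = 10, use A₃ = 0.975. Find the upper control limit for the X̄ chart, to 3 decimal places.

X̄̄ = (46.4 + 48.7 + 44.8 + 45.4 + 45.6 + 45.3 + 43.4 + 48.0 + 46.6) / 9 = 46.0222
s̄ = (3.6 + 3.3 + 5.1 + 4.4 + 5.6 + 5.1 + 4.0 + 6.0 + 4.1) / 9 = 4.5778
UCL = X̄̄ + A₃·s̄ = 46.0222 + 0.975 × 4.5778 = 50.4856

50.486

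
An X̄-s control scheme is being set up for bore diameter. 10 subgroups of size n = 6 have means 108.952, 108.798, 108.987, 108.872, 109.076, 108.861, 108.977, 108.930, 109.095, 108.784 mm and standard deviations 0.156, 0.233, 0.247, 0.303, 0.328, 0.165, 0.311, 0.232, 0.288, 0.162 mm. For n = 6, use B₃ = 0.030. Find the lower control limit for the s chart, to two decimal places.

0.01

s̄ = (0.156 + 0.233 + 0.247 + 0.303 + 0.328 + 0.165 + 0.311 + 0.232 + 0.288 + 0.162) / 10 = 0.2425
LCL_s = B₃·s̄ = 0.030 × 0.2425 = 0.0073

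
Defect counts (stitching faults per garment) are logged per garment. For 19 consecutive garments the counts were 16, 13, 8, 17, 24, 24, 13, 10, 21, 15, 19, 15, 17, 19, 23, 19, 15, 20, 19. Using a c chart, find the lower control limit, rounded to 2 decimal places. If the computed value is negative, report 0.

c̄ = (16 + 13 + 8 + 17 + 24 + 24 + 13 + 10 + 21 + 15 + 19 + 15 + 17 + 19 + 23 + 19 + 15 + 20 + 19) / 19 = 327 / 19 = 17.2105
LCL = c̄ − 3√c̄ = 17.2105 − 3 × 4.1486 = 4.7649

4.76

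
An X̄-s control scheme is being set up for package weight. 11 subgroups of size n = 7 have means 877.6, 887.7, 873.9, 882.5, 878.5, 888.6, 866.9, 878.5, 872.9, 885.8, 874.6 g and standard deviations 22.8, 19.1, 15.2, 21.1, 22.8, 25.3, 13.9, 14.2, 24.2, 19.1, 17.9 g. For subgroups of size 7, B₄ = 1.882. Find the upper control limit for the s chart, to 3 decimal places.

s̄ = (22.8 + 19.1 + 15.2 + 21.1 + 22.8 + 25.3 + 13.9 + 14.2 + 24.2 + 19.1 + 17.9) / 11 = 19.6000
UCL_s = B₄·s̄ = 1.882 × 19.6000 = 36.8872

36.887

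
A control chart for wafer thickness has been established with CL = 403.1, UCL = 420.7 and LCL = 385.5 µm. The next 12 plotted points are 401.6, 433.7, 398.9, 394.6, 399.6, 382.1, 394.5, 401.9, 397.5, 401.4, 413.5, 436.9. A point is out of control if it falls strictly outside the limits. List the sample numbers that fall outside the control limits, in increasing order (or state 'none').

Compare each point to [385.5, 420.7]: sample 2 = 433.7 > UCL; sample 6 = 382.1 < LCL; sample 12 = 436.9 > UCL.

2, 6, 12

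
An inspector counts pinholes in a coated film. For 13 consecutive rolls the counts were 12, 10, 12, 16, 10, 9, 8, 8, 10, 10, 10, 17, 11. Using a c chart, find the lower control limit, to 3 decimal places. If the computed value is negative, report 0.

1.050

c̄ = (12 + 10 + 12 + 16 + 10 + 9 + 8 + 8 + 10 + 10 + 10 + 17 + 11) / 13 = 143 / 13 = 11.0000
LCL = c̄ − 3√c̄ = 11.0000 − 3 × 3.3166 = 1.0501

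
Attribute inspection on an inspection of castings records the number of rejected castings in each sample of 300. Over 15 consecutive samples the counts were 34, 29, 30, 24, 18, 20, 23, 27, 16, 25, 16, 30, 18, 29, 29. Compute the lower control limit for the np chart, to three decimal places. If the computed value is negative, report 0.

10.295

p̄ = Σdᵢ / (k·n) = 368 / (15 × 300) = 0.08178
LCL = np̄ − 3·√(np̄(1−p̄)) = 24.5333 − 3 × 4.7463 = 10.2945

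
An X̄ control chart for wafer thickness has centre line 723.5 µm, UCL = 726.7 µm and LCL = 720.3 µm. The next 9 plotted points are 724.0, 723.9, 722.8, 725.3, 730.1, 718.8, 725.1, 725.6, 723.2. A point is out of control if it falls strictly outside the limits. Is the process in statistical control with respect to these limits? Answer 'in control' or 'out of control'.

out of control

Compare each point to [720.3, 726.7]: sample 5 = 730.1 > UCL; sample 6 = 718.8 < LCL.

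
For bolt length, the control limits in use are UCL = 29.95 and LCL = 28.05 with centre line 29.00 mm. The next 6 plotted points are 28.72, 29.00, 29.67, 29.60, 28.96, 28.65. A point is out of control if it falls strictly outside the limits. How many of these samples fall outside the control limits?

All 6 points lie within [28.05, 29.95].

0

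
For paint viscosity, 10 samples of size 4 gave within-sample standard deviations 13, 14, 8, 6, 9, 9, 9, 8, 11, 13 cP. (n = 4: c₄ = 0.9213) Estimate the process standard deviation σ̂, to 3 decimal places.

s̄ = (13 + 14 + 8 + 6 + 9 + 9 + 9 + 8 + 11 + 13) / 10 = 10.0000
σ̂ = s̄ / c₄ = 10.0000 / 0.9213 = 10.8542

10.854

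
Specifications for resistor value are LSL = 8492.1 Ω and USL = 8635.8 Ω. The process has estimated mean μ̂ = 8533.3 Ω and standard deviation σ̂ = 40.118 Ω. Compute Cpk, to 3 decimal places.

0.342

Cpu = (USL − μ̂) / (3σ̂) = (8635.8 − 8533.3) / (3 × 40.118) = 0.8517; Cpl = (μ̂ − LSL) / (3σ̂) = (8533.3 − 8492.1) / (3 × 40.118) = 0.3423; Cpk = min(Cpu, Cpl) = 0.3423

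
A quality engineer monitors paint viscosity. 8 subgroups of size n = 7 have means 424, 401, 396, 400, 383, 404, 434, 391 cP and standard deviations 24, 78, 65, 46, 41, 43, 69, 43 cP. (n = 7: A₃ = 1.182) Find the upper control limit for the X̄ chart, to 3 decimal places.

X̄̄ = (424 + 401 + 396 + 400 + 383 + 404 + 434 + 391) / 8 = 404.1250
s̄ = (24 + 78 + 65 + 46 + 41 + 43 + 69 + 43) / 8 = 51.1250
UCL = X̄̄ + A₃·s̄ = 404.1250 + 1.182 × 51.1250 = 464.5548

464.555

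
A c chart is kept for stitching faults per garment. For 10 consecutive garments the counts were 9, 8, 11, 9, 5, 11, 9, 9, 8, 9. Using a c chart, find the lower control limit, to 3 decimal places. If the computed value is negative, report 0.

0.000

c̄ = (9 + 8 + 11 + 9 + 5 + 11 + 9 + 9 + 8 + 9) / 10 = 88 / 10 = 8.8000
LCL = c̄ − 3√c̄ = 8.8000 − 3 × 2.9665 = -0.0994 → 0 (cannot be negative)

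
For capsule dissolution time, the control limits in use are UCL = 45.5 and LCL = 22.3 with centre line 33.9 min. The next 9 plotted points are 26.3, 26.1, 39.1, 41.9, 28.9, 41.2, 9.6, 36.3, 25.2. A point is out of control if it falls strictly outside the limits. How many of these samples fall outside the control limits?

Compare each point to [22.3, 45.5]: sample 7 = 9.6 < LCL.

1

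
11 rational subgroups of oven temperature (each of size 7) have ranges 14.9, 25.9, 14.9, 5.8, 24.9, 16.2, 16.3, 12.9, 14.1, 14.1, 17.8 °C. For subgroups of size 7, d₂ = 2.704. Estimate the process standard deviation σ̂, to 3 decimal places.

5.978

R̄ = (14.9 + 25.9 + 14.9 + 5.8 + 24.9 + 16.2 + 16.3 + 12.9 + 14.1 + 14.1 + 17.8) / 11 = 16.1636
σ̂ = R̄ / d₂ = 16.1636 / 2.704 = 5.9777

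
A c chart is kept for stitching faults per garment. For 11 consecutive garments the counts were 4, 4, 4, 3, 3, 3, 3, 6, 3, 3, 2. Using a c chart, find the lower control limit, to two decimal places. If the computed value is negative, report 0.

0.00

c̄ = (4 + 4 + 4 + 3 + 3 + 3 + 3 + 6 + 3 + 3 + 2) / 11 = 38 / 11 = 3.4545
LCL = c̄ − 3√c̄ = 3.4545 − 3 × 1.8586 = -2.1214 → 0 (cannot be negative)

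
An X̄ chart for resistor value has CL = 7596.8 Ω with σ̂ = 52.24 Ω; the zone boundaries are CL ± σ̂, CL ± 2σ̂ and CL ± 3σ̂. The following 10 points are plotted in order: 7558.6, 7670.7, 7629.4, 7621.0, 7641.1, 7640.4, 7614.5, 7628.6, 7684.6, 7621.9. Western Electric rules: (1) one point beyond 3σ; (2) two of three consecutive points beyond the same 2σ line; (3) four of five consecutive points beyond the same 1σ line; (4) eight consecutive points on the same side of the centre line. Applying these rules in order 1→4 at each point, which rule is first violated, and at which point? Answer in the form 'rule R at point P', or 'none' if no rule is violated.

rule 4 at point 9

Zone of each point (C = within 1σ̂, B = 1σ̂–2σ̂, A = 2σ̂–3σ̂, * = beyond 3σ̂; sign = side of CL): 1:-C, 2:+B, 3:+C, 4:+C, 5:+C, 6:+C, 7:+C, 8:+C, 9:+B, 10:+C
Rule 4 (eight consecutive points on the same side of the centre line) is satisfied at point 9.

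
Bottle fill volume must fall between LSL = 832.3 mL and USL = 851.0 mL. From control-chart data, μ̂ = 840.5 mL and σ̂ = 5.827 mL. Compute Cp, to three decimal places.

0.535

Cp = (USL − LSL) / (6σ̂) = (851.0 − 832.3) / (6 × 5.827) = 18.7000 / 34.9620 = 0.5349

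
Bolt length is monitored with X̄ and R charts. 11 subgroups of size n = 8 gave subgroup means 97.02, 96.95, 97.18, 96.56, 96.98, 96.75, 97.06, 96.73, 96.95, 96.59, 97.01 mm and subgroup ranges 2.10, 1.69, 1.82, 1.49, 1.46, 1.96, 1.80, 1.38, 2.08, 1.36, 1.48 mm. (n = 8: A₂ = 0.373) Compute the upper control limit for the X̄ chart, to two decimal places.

X̄̄ = (97.02 + 96.95 + 97.18 + 96.56 + 96.98 + 96.75 + 97.06 + 96.73 + 96.95 + 96.59 + 97.01) / 11 = 1065.7800 / 11 = 96.8891
R̄ = (2.10 + 1.69 + 1.82 + 1.49 + 1.46 + 1.96 + 1.80 + 1.38 + 2.08 + 1.36 + 1.48) / 11 = 18.6200 / 11 = 1.6927
UCL = X̄̄ + A₂·R̄ = 96.8891 + 0.373 × 1.6927 = 97.5205

97.52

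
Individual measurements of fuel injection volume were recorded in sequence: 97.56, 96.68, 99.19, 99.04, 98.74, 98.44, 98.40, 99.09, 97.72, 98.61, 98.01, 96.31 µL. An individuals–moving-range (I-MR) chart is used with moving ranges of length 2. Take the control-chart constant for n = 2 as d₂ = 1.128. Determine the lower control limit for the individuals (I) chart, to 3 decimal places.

95.869

X̄ = (97.56 + 96.68 + 99.19 + 99.04 + 98.74 + 98.44 + 98.40 + 99.09 + 97.72 + 98.61 + 98.01 + 96.31) / 12 = 98.1492
Moving ranges: 0.88, 2.51, 0.15, 0.30, 0.30, 0.04, 0.69, 1.37, 0.89, 0.60, 1.70; M̄R̄ = 9.4300 / 11 = 0.8573
LCL = X̄ − 3·M̄R̄/d₂ = 98.1492 − 3 × 0.8573 / 1.128 = 95.8692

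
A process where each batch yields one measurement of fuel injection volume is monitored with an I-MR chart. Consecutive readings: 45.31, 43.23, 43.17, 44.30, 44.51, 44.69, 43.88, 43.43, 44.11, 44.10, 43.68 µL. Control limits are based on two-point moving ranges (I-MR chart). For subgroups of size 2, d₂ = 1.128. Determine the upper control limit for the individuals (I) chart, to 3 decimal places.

X̄ = (45.31 + 43.23 + 43.17 + 44.30 + 44.51 + 44.69 + 43.88 + 43.43 + 44.11 + 44.10 + 43.68) / 11 = 44.0373
Moving ranges: 2.08, 0.06, 1.13, 0.21, 0.18, 0.81, 0.45, 0.68, 0.01, 0.42; M̄R̄ = 6.0300 / 10 = 0.6030
UCL = X̄ + 3·M̄R̄/d₂ = 44.0373 + 3 × 0.6030 / 1.128 = 45.6410

45.641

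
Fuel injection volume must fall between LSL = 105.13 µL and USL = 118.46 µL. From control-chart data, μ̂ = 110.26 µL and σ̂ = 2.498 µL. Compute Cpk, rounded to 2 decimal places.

0.68

Cpu = (USL − μ̂) / (3σ̂) = (118.46 − 110.26) / (3 × 2.498) = 1.0942; Cpl = (μ̂ − LSL) / (3σ̂) = (110.26 − 105.13) / (3 × 2.498) = 0.6845; Cpk = min(Cpu, Cpl) = 0.6845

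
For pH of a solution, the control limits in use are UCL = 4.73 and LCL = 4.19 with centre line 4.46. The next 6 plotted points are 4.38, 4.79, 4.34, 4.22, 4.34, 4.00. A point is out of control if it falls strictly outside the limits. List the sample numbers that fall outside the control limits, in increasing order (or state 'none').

2, 6

Compare each point to [4.19, 4.73]: sample 2 = 4.79 > UCL; sample 6 = 4.00 < LCL.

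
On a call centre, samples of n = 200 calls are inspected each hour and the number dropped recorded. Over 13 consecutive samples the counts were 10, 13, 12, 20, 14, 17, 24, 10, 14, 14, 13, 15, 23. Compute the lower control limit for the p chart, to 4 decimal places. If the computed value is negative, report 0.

p̄ = Σdᵢ / (k·n) = 199 / (13 × 200) = 0.07654
LCL = p̄ − 3·√(p̄(1−p̄)/n) = 0.07654 − 3 × 0.01880 = 0.02014

0.0201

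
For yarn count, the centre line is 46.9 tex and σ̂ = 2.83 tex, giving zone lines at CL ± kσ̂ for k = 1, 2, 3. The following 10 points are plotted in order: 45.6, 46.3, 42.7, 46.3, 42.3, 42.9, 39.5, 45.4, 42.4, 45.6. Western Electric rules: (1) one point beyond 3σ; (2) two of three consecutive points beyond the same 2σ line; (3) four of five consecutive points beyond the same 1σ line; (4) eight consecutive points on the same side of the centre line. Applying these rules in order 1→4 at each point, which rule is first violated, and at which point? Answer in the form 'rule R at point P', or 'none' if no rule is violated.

rule 3 at point 7

Zone of each point (C = within 1σ̂, B = 1σ̂–2σ̂, A = 2σ̂–3σ̂, * = beyond 3σ̂; sign = side of CL): 1:-C, 2:-C, 3:-B, 4:-C, 5:-B, 6:-B, 7:-A, 8:-C, 9:-B, 10:-C
Rule 3 (four of five consecutive points beyond the same 1σ limit) is satisfied at point 7.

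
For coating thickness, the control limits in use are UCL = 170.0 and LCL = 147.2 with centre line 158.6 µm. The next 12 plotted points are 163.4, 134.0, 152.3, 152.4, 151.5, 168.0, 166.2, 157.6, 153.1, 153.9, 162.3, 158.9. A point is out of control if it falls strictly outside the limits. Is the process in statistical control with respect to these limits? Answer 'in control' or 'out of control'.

Compare each point to [147.2, 170.0]: sample 2 = 134.0 < LCL.

out of control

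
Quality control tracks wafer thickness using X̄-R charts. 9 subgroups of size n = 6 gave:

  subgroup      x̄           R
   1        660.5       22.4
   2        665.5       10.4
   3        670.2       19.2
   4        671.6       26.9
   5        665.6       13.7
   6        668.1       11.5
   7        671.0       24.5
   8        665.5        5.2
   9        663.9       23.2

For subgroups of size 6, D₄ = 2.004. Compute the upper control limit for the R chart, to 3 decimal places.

34.959

R̄ = (22.4 + 10.4 + 19.2 + 26.9 + 13.7 + 11.5 + 24.5 + 5.2 + 23.2) / 9 = 157.0000 / 9 = 17.4444
UCL_R = D₄·R̄ = 2.004 × 17.4444 = 34.9587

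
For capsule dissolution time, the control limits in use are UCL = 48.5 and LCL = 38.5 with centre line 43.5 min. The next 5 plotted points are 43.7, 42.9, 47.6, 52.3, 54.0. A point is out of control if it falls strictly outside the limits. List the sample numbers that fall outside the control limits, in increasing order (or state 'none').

Compare each point to [38.5, 48.5]: sample 4 = 52.3 > UCL; sample 5 = 54.0 > UCL.

4, 5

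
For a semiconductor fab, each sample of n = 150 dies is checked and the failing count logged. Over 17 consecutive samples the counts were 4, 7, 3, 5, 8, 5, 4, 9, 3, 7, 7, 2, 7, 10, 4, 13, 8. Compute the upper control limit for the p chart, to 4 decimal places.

p̄ = Σdᵢ / (k·n) = 106 / (17 × 150) = 0.04157
UCL = p̄ + 3·√(p̄(1−p̄)/n) = 0.04157 + 3 × √(0.04157×0.95843/150) = 0.04157 + 3 × 0.01630 = 0.09046

0.0905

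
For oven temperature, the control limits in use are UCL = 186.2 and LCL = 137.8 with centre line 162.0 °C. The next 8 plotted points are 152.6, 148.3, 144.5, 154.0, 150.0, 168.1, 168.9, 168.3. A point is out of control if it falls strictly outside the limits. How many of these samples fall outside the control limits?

0

All 8 points lie within [137.8, 186.2].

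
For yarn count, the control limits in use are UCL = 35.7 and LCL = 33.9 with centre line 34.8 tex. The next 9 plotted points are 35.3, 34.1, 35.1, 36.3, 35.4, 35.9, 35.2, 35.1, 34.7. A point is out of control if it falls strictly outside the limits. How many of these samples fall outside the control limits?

2

Compare each point to [33.9, 35.7]: sample 4 = 36.3 > UCL; sample 6 = 35.9 > UCL.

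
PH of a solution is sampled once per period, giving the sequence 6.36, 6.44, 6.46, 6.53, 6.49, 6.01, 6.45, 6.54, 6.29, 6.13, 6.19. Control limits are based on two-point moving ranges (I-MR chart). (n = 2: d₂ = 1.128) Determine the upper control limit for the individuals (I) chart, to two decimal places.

X̄ = (6.36 + 6.44 + 6.46 + 6.53 + 6.49 + 6.01 + 6.45 + 6.54 + 6.29 + 6.13 + 6.19) / 11 = 6.3536
Moving ranges: 0.08, 0.02, 0.07, 0.04, 0.48, 0.44, 0.09, 0.25, 0.16, 0.06; M̄R̄ = 1.6900 / 10 = 0.1690
UCL = X̄ + 3·M̄R̄/d₂ = 6.3536 + 3 × 0.1690 / 1.128 = 6.8031

6.80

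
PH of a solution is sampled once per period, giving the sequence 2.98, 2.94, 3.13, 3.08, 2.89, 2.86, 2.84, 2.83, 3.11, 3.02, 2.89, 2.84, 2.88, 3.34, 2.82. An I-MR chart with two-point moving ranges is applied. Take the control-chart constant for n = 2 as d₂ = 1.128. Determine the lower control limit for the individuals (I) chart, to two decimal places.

2.56

X̄ = (2.98 + 2.94 + 3.13 + 3.08 + 2.89 + 2.86 + 2.84 + 2.83 + 3.11 + 3.02 + 2.89 + 2.84 + 2.88 + 3.34 + 2.82) / 15 = 2.9633
Moving ranges: 0.04, 0.19, 0.05, 0.19, 0.03, 0.02, 0.01, 0.28, 0.09, 0.13, 0.05, 0.04, 0.46, 0.52; M̄R̄ = 2.1000 / 14 = 0.1500
LCL = X̄ − 3·M̄R̄/d₂ = 2.9633 − 3 × 0.1500 / 1.128 = 2.5644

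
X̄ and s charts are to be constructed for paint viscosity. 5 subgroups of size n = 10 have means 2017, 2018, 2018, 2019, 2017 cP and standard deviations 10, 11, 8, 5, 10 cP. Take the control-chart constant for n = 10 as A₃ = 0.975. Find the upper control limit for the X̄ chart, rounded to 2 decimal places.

2026.38

X̄̄ = (2017 + 2018 + 2018 + 2019 + 2017) / 5 = 2017.8000
s̄ = (10 + 11 + 8 + 5 + 10) / 5 = 8.8000
UCL = X̄̄ + A₃·s̄ = 2017.8000 + 0.975 × 8.8000 = 2026.3800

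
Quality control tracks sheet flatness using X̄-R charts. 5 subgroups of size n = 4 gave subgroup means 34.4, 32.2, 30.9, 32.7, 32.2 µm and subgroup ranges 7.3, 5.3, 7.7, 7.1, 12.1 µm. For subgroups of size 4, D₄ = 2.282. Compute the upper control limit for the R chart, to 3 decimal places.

R̄ = (7.3 + 5.3 + 7.7 + 7.1 + 12.1) / 5 = 39.5000 / 5 = 7.9000
UCL_R = D₄·R̄ = 2.282 × 7.9000 = 18.0278

18.028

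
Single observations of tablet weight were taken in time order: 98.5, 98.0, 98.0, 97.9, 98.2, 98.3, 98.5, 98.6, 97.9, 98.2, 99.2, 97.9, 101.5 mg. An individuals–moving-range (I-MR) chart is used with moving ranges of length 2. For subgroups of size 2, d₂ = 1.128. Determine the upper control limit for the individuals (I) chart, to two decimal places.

X̄ = (98.5 + 98.0 + 98.0 + 97.9 + 98.2 + 98.3 + 98.5 + 98.6 + 97.9 + 98.2 + 99.2 + 97.9 + 101.5) / 13 = 98.5154
Moving ranges: 0.5, 0.0, 0.1, 0.3, 0.1, 0.2, 0.1, 0.7, 0.3, 1.0, 1.3, 3.6; M̄R̄ = 8.2000 / 12 = 0.6833
UCL = X̄ + 3·M̄R̄/d₂ = 98.5154 + 3 × 0.6833 / 1.128 = 100.3328

100.33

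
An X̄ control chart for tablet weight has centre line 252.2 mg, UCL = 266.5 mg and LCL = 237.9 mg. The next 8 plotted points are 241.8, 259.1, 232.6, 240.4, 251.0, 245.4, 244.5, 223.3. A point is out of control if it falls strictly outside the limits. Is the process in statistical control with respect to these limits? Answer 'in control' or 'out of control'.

Compare each point to [237.9, 266.5]: sample 3 = 232.6 < LCL; sample 8 = 223.3 < LCL.

out of control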